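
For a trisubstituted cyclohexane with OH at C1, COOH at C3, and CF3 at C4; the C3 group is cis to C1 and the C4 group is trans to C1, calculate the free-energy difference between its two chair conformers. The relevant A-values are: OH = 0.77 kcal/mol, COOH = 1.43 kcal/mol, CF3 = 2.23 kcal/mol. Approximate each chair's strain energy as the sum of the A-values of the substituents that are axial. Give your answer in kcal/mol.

4.43 kcal/mol

Chair I (hydroxyl axial, carboxyl axial, trifluoromethyl axial): E = 4.43 kcal/mol.
Chair II (hydroxyl equatorial, carboxyl equatorial, trifluoromethyl equatorial): E = 0.00 kcal/mol.
ΔE = 4.43 − 0.00 = 4.43 kcal/mol; chair II is more stable.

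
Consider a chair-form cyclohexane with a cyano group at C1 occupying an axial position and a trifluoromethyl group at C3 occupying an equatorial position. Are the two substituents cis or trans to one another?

trans

C1 and C3 have the same parity, so their axial bonds point in the same direction.
With same-parity carbons, two substituents on the same face are both axial or both equatorial; opposite faces give one of each.
Here the groups are axial/equatorial → opposite face → trans.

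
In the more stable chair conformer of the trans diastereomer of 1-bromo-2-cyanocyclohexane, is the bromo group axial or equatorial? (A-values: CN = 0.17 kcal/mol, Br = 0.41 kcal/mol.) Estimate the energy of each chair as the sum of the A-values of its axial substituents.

equatorial

C1 and C2 have opposite parity, so for the trans isomer the two substituents are e,e in one chair and a,a in the other.
Chair I (cyano axial, bromo axial): E = 0.58 kcal/mol.
Chair II (cyano equatorial, bromo equatorial): E = 0.00 kcal/mol.
Chair II is the more stable (lower-energy) conformer, and in that chair the bromo group is equatorial.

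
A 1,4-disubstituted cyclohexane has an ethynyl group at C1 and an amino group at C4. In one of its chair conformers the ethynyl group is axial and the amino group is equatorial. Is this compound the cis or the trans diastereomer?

cis

C1 and C4 have opposite parity, so their axial bonds point in opposite directions.
With opposite-parity carbons, two substituents on the same face are one axial and one equatorial; opposite faces give both axial or both equatorial.
Here the groups are axial/equatorial → same face → cis.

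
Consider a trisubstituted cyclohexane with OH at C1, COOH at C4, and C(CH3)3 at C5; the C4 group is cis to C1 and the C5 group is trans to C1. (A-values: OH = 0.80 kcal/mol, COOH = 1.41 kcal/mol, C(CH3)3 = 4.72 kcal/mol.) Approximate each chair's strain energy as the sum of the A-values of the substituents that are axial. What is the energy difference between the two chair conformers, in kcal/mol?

5.33 kcal/mol

Chair I (hydroxyl axial, carboxyl equatorial, tert-butyl equatorial): E = 0.80 kcal/mol.
Chair II (hydroxyl equatorial, carboxyl axial, tert-butyl axial): E = 6.13 kcal/mol.
ΔE = 6.13 − 0.80 = 5.33 kcal/mol; chair I is more stable.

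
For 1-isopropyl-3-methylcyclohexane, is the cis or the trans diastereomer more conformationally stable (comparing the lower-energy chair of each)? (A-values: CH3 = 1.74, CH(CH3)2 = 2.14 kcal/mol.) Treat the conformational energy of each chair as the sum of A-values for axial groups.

cis

At 1,3 positions (parity same): cis → (e,e or a,a); trans → (a,e or e,a).
Best chair for cis: E = 0.00 kcal/mol; best chair for trans: E = 1.74 kcal/mol.
The cis isomer is lower by 1.74 kcal/mol.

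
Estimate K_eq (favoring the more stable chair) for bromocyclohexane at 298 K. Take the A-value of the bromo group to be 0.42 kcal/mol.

One chair has the bromo group axial (E = 0.42 kcal/mol) and the other has it equatorial (E = 0).
ΔG = 0.42 kcal/mol between the two chairs.
K = exp(ΔG/RT) with R = 1.987×10⁻³ kcal mol⁻¹ K⁻¹ and T = 298 K gives K ≈ 2.03.

K ≈ 2.03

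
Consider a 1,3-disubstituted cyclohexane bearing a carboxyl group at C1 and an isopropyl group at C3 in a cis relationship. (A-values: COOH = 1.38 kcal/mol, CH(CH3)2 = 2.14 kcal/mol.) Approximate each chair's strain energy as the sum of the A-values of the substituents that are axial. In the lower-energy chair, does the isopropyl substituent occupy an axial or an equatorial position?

equatorial

C1 and C3 have the same parity, so for the cis isomer the two substituents are e,e in one chair and a,a in the other.
Chair I (carboxyl axial, isopropyl axial): E = 3.52 kcal/mol.
Chair II (carboxyl equatorial, isopropyl equatorial): E = 0.00 kcal/mol.
Chair II is the more stable (lower-energy) conformer, and in that chair the isopropyl group is equatorial.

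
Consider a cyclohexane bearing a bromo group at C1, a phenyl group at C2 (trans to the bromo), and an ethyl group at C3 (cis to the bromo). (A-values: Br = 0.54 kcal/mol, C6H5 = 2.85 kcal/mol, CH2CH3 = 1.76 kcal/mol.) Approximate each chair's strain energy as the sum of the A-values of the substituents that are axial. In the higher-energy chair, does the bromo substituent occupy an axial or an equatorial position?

axial

Chair I (bromo axial, phenyl axial, ethyl axial): E = 5.15 kcal/mol.
Chair II (bromo equatorial, phenyl equatorial, ethyl equatorial): E = 0.00 kcal/mol.
Chair I is the less stable (higher-energy) conformer, and in that chair the bromo group is axial.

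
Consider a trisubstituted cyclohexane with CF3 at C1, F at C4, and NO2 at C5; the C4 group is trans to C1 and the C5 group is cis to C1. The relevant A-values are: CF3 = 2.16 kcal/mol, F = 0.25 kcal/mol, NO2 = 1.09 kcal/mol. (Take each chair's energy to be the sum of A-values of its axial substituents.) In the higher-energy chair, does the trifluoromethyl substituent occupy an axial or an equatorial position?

axial

Chair I (trifluoromethyl axial, fluoro axial, nitro axial): E = 3.50 kcal/mol.
Chair II (trifluoromethyl equatorial, fluoro equatorial, nitro equatorial): E = 0.00 kcal/mol.
Chair I is the less stable (higher-energy) conformer, and in that chair the trifluoromethyl group is axial.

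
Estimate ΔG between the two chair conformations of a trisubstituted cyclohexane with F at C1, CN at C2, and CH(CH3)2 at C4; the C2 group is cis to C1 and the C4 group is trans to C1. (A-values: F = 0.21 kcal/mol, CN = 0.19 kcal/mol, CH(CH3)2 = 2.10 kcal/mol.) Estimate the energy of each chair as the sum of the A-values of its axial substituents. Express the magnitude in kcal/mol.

Chair I (fluoro axial, cyano equatorial, isopropyl axial): E = 2.31 kcal/mol.
Chair II (fluoro equatorial, cyano axial, isopropyl equatorial): E = 0.19 kcal/mol.
ΔE = 2.31 − 0.19 = 2.12 kcal/mol; chair II is more stable.

2.12 kcal/mol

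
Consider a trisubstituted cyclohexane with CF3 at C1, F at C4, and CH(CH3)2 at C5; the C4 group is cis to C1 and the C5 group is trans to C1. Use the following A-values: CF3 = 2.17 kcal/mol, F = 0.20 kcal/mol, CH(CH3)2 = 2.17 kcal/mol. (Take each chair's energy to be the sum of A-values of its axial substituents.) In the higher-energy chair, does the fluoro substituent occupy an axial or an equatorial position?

axial

Chair I (trifluoromethyl axial, fluoro equatorial, isopropyl equatorial): E = 2.17 kcal/mol.
Chair II (trifluoromethyl equatorial, fluoro axial, isopropyl axial): E = 2.37 kcal/mol.
Chair II is the less stable (higher-energy) conformer, and in that chair the fluoro group is axial.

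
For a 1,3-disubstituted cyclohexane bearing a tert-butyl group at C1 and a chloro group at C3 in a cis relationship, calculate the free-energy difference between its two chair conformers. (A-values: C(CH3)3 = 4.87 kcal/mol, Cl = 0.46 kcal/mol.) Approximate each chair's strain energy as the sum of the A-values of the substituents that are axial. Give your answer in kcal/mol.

C1 and C3 have the same parity, so for the cis isomer the two substituents are e,e in one chair and a,a in the other.
Chair I (tert-butyl axial, chloro axial): E = 5.33 kcal/mol.
Chair II (tert-butyl equatorial, chloro equatorial): E = 0.00 kcal/mol.
ΔE = 5.33 − 0.00 = 5.33 kcal/mol; chair II is more stable.

5.33 kcal/mol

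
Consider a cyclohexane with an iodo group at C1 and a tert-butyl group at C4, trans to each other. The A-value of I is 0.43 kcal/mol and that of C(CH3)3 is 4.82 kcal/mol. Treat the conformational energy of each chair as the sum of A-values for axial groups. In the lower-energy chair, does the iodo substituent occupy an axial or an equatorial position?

C1 and C4 have opposite parity, so for the trans isomer the two substituents are e,e in one chair and a,a in the other.
Chair I (iodo axial, tert-butyl axial): E = 5.25 kcal/mol.
Chair II (iodo equatorial, tert-butyl equatorial): E = 0.00 kcal/mol.
Chair II is the more stable (lower-energy) conformer, and in that chair the iodo group is equatorial.

equatorial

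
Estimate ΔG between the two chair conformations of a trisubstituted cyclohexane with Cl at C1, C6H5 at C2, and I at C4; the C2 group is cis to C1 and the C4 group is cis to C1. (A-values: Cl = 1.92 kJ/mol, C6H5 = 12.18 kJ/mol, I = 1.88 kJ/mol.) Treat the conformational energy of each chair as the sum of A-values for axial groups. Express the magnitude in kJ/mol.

12.14 kJ/mol

Chair I (chloro axial, phenyl equatorial, iodo equatorial): E = 1.92 kJ/mol.
Chair II (chloro equatorial, phenyl axial, iodo axial): E = 14.06 kJ/mol.
ΔE = 14.06 − 1.92 = 12.14 kJ/mol; chair I is more stable.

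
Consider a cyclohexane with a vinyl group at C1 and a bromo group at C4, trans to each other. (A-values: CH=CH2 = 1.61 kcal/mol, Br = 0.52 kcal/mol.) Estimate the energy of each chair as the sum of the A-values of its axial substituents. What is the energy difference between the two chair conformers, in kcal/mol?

2.13 kcal/mol

C1 and C4 have opposite parity, so for the trans isomer the two substituents are e,e in one chair and a,a in the other.
Chair I (vinyl axial, bromo axial): E = 2.13 kcal/mol.
Chair II (vinyl equatorial, bromo equatorial): E = 0.00 kcal/mol.
ΔE = 2.13 − 0.00 = 2.13 kcal/mol; chair II is more stable.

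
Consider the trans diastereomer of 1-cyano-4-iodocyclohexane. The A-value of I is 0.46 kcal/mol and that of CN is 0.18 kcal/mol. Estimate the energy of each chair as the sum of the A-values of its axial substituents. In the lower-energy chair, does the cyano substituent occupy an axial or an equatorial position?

C1 and C4 have opposite parity, so for the trans isomer the two substituents are e,e in one chair and a,a in the other.
Chair I (iodo axial, cyano axial): E = 0.64 kcal/mol.
Chair II (iodo equatorial, cyano equatorial): E = 0.00 kcal/mol.
Chair II is the more stable (lower-energy) conformer, and in that chair the cyano group is equatorial.

equatorial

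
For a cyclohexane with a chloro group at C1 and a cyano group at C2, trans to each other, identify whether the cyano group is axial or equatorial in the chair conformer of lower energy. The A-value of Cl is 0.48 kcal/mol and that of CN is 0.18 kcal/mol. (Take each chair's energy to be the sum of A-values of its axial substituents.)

equatorial

C1 and C2 have opposite parity, so for the trans isomer the two substituents are e,e in one chair and a,a in the other.
Chair I (chloro axial, cyano axial): E = 0.66 kcal/mol.
Chair II (chloro equatorial, cyano equatorial): E = 0.00 kcal/mol.
Chair II is the more stable (lower-energy) conformer, and in that chair the cyano group is equatorial.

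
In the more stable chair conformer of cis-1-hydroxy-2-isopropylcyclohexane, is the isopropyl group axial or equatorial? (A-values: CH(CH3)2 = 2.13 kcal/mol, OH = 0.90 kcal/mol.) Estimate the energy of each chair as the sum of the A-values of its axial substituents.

equatorial

C1 and C2 have opposite parity, so for the cis isomer the two substituents are one axial and one equatorial in each chair.
Chair I (isopropyl axial, hydroxyl equatorial): E = 2.13 kcal/mol.
Chair II (isopropyl equatorial, hydroxyl axial): E = 0.90 kcal/mol.
Chair II is the more stable (lower-energy) conformer, and in that chair the isopropyl group is equatorial.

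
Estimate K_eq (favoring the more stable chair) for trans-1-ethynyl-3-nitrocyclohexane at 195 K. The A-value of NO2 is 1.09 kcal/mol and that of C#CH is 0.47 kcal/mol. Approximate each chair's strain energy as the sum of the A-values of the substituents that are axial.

K ≈ 4.95

C1 and C3 have the same parity, so for the trans isomer the two substituents are one axial and one equatorial in each chair.
Chair I (nitro axial, ethynyl equatorial): E = 1.09 kcal/mol; chair II (nitro equatorial, ethynyl axial): E = 0.47 kcal/mol.
ΔG = 0.62 kcal/mol between the two chairs.
K = exp(ΔG/RT) with R = 1.987×10⁻³ kcal mol⁻¹ K⁻¹ and T = 195 K gives K ≈ 4.95.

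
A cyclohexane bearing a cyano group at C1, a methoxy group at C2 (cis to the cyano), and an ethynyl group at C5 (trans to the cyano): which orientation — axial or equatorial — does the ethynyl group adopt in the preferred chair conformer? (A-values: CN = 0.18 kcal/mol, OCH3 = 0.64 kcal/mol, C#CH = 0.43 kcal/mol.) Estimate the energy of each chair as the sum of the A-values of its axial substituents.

equatorial

Chair I (cyano axial, methoxy equatorial, ethynyl equatorial): E = 0.18 kcal/mol.
Chair II (cyano equatorial, methoxy axial, ethynyl axial): E = 1.07 kcal/mol.
Chair I is the more stable (lower-energy) conformer, and in that chair the ethynyl group is equatorial.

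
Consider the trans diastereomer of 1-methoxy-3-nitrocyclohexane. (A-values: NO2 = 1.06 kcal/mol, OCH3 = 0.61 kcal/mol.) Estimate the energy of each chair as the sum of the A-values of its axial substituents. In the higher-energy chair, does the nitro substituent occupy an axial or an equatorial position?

C1 and C3 have the same parity, so for the trans isomer the two substituents are one axial and one equatorial in each chair.
Chair I (nitro axial, methoxy equatorial): E = 1.06 kcal/mol.
Chair II (nitro equatorial, methoxy axial): E = 0.61 kcal/mol.
Chair I is the less stable (higher-energy) conformer, and in that chair the nitro group is axial.

axial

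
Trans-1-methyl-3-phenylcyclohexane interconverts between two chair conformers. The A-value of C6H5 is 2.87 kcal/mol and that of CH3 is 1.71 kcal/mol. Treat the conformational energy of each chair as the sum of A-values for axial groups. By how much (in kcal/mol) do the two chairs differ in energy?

C1 and C3 have the same parity, so for the trans isomer the two substituents are one axial and one equatorial in each chair.
Chair I (phenyl axial, methyl equatorial): E = 2.87 kcal/mol.
Chair II (phenyl equatorial, methyl axial): E = 1.71 kcal/mol.
ΔE = 2.87 − 1.71 = 1.16 kcal/mol; chair II is more stable.

1.16 kcal/mol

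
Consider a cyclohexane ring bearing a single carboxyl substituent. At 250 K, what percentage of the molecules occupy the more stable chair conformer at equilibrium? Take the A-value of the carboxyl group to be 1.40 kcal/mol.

One chair has the carboxyl group axial (E = 1.40 kcal/mol) and the other has it equatorial (E = 0).
ΔG = 1.40 kcal/mol between the two chairs.
K = exp(ΔG/RT) with R = 1.987×10⁻³ kcal mol⁻¹ K⁻¹ and T = 250 K gives K ≈ 16.7.
Fraction in the lower-energy chair = K/(K+1) = 94.4%.

94.4%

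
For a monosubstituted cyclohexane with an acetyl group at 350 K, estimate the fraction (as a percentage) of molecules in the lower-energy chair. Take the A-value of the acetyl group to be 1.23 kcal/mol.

85.4%

One chair has the acetyl group axial (E = 1.23 kcal/mol) and the other has it equatorial (E = 0).
ΔG = 1.23 kcal/mol between the two chairs.
K = exp(ΔG/RT) with R = 1.987×10⁻³ kcal mol⁻¹ K⁻¹ and T = 350 K gives K ≈ 5.86.
Fraction in the lower-energy chair = K/(K+1) = 85.4%.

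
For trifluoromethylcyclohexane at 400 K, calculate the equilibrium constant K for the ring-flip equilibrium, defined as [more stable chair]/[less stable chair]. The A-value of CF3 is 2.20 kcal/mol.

One chair has the trifluoromethyl group axial (E = 2.20 kcal/mol) and the other has it equatorial (E = 0).
ΔG = 2.20 kcal/mol between the two chairs.
K = exp(ΔG/RT) with R = 1.987×10⁻³ kcal mol⁻¹ K⁻¹ and T = 400 K gives K ≈ 15.9.

K ≈ 15.9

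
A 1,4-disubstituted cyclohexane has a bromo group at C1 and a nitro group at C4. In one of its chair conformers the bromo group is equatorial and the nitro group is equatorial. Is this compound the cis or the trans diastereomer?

trans

C1 and C4 have opposite parity, so their axial bonds point in opposite directions.
With opposite-parity carbons, two substituents on the same face are one axial and one equatorial; opposite faces give both axial or both equatorial.
Here the groups are equatorial/equatorial → opposite face → trans.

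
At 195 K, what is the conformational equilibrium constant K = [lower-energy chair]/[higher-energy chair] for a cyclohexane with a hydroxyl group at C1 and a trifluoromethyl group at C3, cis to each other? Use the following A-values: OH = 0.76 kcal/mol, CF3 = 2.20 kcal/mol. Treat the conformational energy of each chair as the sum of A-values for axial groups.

K ≈ 2078

C1 and C3 have the same parity, so for the cis isomer the two substituents are e,e in one chair and a,a in the other.
Chair I (hydroxyl axial, trifluoromethyl axial): E = 2.96 kcal/mol; chair II (hydroxyl equatorial, trifluoromethyl equatorial): E = 0.00 kcal/mol.
ΔG = 2.96 kcal/mol between the two chairs.
K = exp(ΔG/RT) with R = 1.987×10⁻³ kcal mol⁻¹ K⁻¹ and T = 195 K gives K ≈ 2.08e+03.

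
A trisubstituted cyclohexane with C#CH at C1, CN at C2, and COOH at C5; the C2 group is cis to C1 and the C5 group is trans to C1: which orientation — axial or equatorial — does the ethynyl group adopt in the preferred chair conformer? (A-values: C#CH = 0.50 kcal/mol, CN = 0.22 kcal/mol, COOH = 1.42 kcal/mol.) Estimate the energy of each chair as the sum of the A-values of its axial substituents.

Chair I (ethynyl axial, cyano equatorial, carboxyl equatorial): E = 0.50 kcal/mol.
Chair II (ethynyl equatorial, cyano axial, carboxyl axial): E = 1.64 kcal/mol.
Chair I is the more stable (lower-energy) conformer, and in that chair the ethynyl group is axial.

axial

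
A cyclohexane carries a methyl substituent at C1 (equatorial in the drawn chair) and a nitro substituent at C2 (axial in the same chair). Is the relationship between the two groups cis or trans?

C1 and C2 have opposite parity, so their axial bonds point in opposite directions.
With opposite-parity carbons, two substituents on the same face are one axial and one equatorial; opposite faces give both axial or both equatorial.
Here the groups are equatorial/axial → same face → cis.

cis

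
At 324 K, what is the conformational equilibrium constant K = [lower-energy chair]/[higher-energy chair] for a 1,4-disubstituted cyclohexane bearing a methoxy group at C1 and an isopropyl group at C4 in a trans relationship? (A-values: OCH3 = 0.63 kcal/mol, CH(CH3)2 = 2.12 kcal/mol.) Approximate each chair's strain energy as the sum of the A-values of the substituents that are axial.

K ≈ 71.6

C1 and C4 have opposite parity, so for the trans isomer the two substituents are e,e in one chair and a,a in the other.
Chair I (methoxy axial, isopropyl axial): E = 2.75 kcal/mol; chair II (methoxy equatorial, isopropyl equatorial): E = 0.00 kcal/mol.
ΔG = 2.75 kcal/mol between the two chairs.
K = exp(ΔG/RT) with R = 1.987×10⁻³ kcal mol⁻¹ K⁻¹ and T = 324 K gives K ≈ 71.6.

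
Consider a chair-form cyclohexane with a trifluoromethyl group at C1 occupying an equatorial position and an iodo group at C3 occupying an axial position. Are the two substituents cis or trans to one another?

C1 and C3 have the same parity, so their axial bonds point in the same direction.
With same-parity carbons, two substituents on the same face are both axial or both equatorial; opposite faces give one of each.
Here the groups are equatorial/axial → opposite face → trans.

trans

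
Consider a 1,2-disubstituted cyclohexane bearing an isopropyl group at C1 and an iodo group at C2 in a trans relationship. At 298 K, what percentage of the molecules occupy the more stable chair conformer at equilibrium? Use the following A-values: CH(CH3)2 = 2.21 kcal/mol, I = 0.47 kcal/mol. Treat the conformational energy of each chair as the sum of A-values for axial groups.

C1 and C2 have opposite parity, so for the trans isomer the two substituents are e,e in one chair and a,a in the other.
Chair I (isopropyl axial, iodo axial): E = 2.68 kcal/mol; chair II (isopropyl equatorial, iodo equatorial): E = 0.00 kcal/mol.
ΔG = 2.68 kcal/mol between the two chairs.
K = exp(ΔG/RT) with R = 1.987×10⁻³ kcal mol⁻¹ K⁻¹ and T = 298 K gives K ≈ 92.4.
Fraction in the lower-energy chair = K/(K+1) = 98.9%.

98.9%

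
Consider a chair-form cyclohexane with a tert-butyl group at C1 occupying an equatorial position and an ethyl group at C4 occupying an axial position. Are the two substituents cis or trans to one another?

cis

C1 and C4 have opposite parity, so their axial bonds point in opposite directions.
With opposite-parity carbons, two substituents on the same face are one axial and one equatorial; opposite faces give both axial or both equatorial.
Here the groups are equatorial/axial → same face → cis.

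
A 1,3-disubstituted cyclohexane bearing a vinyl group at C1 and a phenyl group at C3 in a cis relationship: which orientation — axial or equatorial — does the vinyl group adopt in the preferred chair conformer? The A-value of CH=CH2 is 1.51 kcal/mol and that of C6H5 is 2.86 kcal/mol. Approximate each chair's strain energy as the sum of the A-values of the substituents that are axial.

C1 and C3 have the same parity, so for the cis isomer the two substituents are e,e in one chair and a,a in the other.
Chair I (vinyl axial, phenyl axial): E = 4.37 kcal/mol.
Chair II (vinyl equatorial, phenyl equatorial): E = 0.00 kcal/mol.
Chair II is the more stable (lower-energy) conformer, and in that chair the vinyl group is equatorial.

equatorial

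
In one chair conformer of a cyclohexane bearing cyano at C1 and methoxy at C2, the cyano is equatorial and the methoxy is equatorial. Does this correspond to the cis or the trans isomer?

trans

C1 and C2 have opposite parity, so their axial bonds point in opposite directions.
With opposite-parity carbons, two substituents on the same face are one axial and one equatorial; opposite faces give both axial or both equatorial.
Here the groups are equatorial/equatorial → opposite face → trans.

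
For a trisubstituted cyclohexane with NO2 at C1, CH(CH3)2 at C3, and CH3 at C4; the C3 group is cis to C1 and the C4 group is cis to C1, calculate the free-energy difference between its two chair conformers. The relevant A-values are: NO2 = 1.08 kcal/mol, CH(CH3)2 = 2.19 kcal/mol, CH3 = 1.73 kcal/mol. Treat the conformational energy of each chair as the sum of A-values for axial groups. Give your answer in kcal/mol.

1.54 kcal/mol

Chair I (nitro axial, isopropyl axial, methyl equatorial): E = 3.27 kcal/mol.
Chair II (nitro equatorial, isopropyl equatorial, methyl axial): E = 1.73 kcal/mol.
ΔE = 3.27 − 1.73 = 1.54 kcal/mol; chair II is more stable.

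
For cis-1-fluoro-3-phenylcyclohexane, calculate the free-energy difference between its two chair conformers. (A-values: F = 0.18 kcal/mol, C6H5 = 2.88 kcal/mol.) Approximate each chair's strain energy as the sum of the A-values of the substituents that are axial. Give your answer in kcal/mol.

3.06 kcal/mol

C1 and C3 have the same parity, so for the cis isomer the two substituents are e,e in one chair and a,a in the other.
Chair I (fluoro axial, phenyl axial): E = 3.06 kcal/mol.
Chair II (fluoro equatorial, phenyl equatorial): E = 0.00 kcal/mol.
ΔE = 3.06 − 0.00 = 3.06 kcal/mol; chair II is more stable.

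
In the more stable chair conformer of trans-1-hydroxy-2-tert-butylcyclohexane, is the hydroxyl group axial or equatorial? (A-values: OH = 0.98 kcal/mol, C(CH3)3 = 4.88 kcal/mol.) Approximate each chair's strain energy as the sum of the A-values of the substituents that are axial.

C1 and C2 have opposite parity, so for the trans isomer the two substituents are e,e in one chair and a,a in the other.
Chair I (hydroxyl axial, tert-butyl axial): E = 5.86 kcal/mol.
Chair II (hydroxyl equatorial, tert-butyl equatorial): E = 0.00 kcal/mol.
Chair II is the more stable (lower-energy) conformer, and in that chair the hydroxyl group is equatorial.

equatorial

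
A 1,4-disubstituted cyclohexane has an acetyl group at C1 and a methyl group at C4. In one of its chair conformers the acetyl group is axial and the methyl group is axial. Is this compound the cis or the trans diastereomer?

C1 and C4 have opposite parity, so their axial bonds point in opposite directions.
With opposite-parity carbons, two substituents on the same face are one axial and one equatorial; opposite faces give both axial or both equatorial.
Here the groups are axial/axial → opposite face → trans.

trans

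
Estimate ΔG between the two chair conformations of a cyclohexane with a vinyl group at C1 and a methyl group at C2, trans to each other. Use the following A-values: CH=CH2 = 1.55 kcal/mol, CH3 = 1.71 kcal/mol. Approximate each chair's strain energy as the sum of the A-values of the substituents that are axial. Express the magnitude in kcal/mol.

3.26 kcal/mol

C1 and C2 have opposite parity, so for the trans isomer the two substituents are e,e in one chair and a,a in the other.
Chair I (vinyl axial, methyl axial): E = 3.26 kcal/mol.
Chair II (vinyl equatorial, methyl equatorial): E = 0.00 kcal/mol.
ΔE = 3.26 − 0.00 = 3.26 kcal/mol; chair II is more stable.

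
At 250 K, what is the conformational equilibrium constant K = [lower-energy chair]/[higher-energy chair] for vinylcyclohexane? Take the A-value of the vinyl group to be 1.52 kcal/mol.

One chair has the vinyl group axial (E = 1.52 kcal/mol) and the other has it equatorial (E = 0).
ΔG = 1.52 kcal/mol between the two chairs.
K = exp(ΔG/RT) with R = 1.987×10⁻³ kcal mol⁻¹ K⁻¹ and T = 250 K gives K ≈ 21.3.

K ≈ 21.3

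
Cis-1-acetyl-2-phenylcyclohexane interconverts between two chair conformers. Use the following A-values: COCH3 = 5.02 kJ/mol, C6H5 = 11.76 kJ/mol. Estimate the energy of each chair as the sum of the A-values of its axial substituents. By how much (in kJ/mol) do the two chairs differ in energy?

C1 and C2 have opposite parity, so for the cis isomer the two substituents are one axial and one equatorial in each chair.
Chair I (acetyl axial, phenyl equatorial): E = 5.02 kJ/mol.
Chair II (acetyl equatorial, phenyl axial): E = 11.76 kJ/mol.
ΔE = 11.76 − 5.02 = 6.74 kJ/mol; chair I is more stable.

6.74 kJ/mol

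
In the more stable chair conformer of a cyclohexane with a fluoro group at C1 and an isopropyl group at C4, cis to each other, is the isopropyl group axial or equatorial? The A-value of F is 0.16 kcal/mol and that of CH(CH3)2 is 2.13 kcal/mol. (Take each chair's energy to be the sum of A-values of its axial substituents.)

C1 and C4 have opposite parity, so for the cis isomer the two substituents are one axial and one equatorial in each chair.
Chair I (fluoro axial, isopropyl equatorial): E = 0.16 kcal/mol.
Chair II (fluoro equatorial, isopropyl axial): E = 2.13 kcal/mol.
Chair I is the more stable (lower-energy) conformer, and in that chair the isopropyl group is equatorial.

equatorial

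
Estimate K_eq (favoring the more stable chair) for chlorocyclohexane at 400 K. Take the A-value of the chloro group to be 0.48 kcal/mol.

One chair has the chloro group axial (E = 0.48 kcal/mol) and the other has it equatorial (E = 0).
ΔG = 0.48 kcal/mol between the two chairs.
K = exp(ΔG/RT) with R = 1.987×10⁻³ kcal mol⁻¹ K⁻¹ and T = 400 K gives K ≈ 1.83.

K ≈ 1.83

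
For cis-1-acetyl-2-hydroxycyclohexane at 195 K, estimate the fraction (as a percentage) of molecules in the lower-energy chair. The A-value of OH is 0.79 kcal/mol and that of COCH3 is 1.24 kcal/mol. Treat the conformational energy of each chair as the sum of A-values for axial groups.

76.2%

C1 and C2 have opposite parity, so for the cis isomer the two substituents are one axial and one equatorial in each chair.
Chair I (hydroxyl axial, acetyl equatorial): E = 0.79 kcal/mol; chair II (hydroxyl equatorial, acetyl axial): E = 1.24 kcal/mol.
ΔG = 0.45 kcal/mol between the two chairs.
K = exp(ΔG/RT) with R = 1.987×10⁻³ kcal mol⁻¹ K⁻¹ and T = 195 K gives K ≈ 3.19.
Fraction in the lower-energy chair = K/(K+1) = 76.2%.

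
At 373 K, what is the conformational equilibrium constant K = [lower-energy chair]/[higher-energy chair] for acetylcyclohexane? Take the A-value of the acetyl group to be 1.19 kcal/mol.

One chair has the acetyl group axial (E = 1.19 kcal/mol) and the other has it equatorial (E = 0).
ΔG = 1.19 kcal/mol between the two chairs.
K = exp(ΔG/RT) with R = 1.987×10⁻³ kcal mol⁻¹ K⁻¹ and T = 373 K gives K ≈ 4.98.

K ≈ 4.98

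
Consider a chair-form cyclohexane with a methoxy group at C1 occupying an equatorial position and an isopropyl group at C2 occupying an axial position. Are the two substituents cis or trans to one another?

cis

C1 and C2 have opposite parity, so their axial bonds point in opposite directions.
With opposite-parity carbons, two substituents on the same face are one axial and one equatorial; opposite faces give both axial or both equatorial.
Here the groups are equatorial/axial → same face → cis.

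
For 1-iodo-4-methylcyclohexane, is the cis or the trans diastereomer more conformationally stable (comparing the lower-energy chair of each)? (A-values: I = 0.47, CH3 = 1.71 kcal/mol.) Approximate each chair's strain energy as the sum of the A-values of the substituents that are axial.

trans

At 1,4 positions (parity opposite): cis → (a,e or e,a); trans → (e,e or a,a).
Best chair for cis: E = 0.47 kcal/mol; best chair for trans: E = 0.00 kcal/mol.
The trans isomer is lower by 0.47 kcal/mol.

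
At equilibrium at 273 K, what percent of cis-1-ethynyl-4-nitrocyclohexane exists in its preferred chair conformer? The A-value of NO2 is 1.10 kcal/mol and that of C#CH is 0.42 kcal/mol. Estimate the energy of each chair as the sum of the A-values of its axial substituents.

C1 and C4 have opposite parity, so for the cis isomer the two substituents are one axial and one equatorial in each chair.
Chair I (nitro axial, ethynyl equatorial): E = 1.10 kcal/mol; chair II (nitro equatorial, ethynyl axial): E = 0.42 kcal/mol.
ΔG = 0.68 kcal/mol between the two chairs.
K = exp(ΔG/RT) with R = 1.987×10⁻³ kcal mol⁻¹ K⁻¹ and T = 273 K gives K ≈ 3.5.
Fraction in the lower-energy chair = K/(K+1) = 77.8%.

77.8%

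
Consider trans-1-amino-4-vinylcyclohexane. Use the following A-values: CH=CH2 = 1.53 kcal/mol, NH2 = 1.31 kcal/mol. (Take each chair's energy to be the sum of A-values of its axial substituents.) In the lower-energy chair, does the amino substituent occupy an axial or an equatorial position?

C1 and C4 have opposite parity, so for the trans isomer the two substituents are e,e in one chair and a,a in the other.
Chair I (vinyl axial, amino axial): E = 2.84 kcal/mol.
Chair II (vinyl equatorial, amino equatorial): E = 0.00 kcal/mol.
Chair II is the more stable (lower-energy) conformer, and in that chair the amino group is equatorial.

equatorial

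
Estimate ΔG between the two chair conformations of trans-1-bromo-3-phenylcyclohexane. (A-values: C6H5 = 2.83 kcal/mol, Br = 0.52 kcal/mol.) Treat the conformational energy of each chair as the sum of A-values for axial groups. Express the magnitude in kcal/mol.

C1 and C3 have the same parity, so for the trans isomer the two substituents are one axial and one equatorial in each chair.
Chair I (phenyl axial, bromo equatorial): E = 2.83 kcal/mol.
Chair II (phenyl equatorial, bromo axial): E = 0.52 kcal/mol.
ΔE = 2.83 − 0.52 = 2.31 kcal/mol; chair II is more stable.

2.31 kcal/mol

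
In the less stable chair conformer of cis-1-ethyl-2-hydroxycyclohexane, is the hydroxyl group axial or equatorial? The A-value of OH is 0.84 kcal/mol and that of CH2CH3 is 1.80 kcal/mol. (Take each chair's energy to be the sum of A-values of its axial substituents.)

C1 and C2 have opposite parity, so for the cis isomer the two substituents are one axial and one equatorial in each chair.
Chair I (hydroxyl axial, ethyl equatorial): E = 0.84 kcal/mol.
Chair II (hydroxyl equatorial, ethyl axial): E = 1.80 kcal/mol.
Chair II is the less stable (higher-energy) conformer, and in that chair the hydroxyl group is equatorial.

equatorial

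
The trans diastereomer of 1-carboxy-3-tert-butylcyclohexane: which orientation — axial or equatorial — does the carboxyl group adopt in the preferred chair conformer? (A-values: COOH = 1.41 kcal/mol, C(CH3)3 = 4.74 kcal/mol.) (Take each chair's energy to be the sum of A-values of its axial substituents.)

axial

C1 and C3 have the same parity, so for the trans isomer the two substituents are one axial and one equatorial in each chair.
Chair I (carboxyl axial, tert-butyl equatorial): E = 1.41 kcal/mol.
Chair II (carboxyl equatorial, tert-butyl axial): E = 4.74 kcal/mol.
Chair I is the more stable (lower-energy) conformer, and in that chair the carboxyl group is axial.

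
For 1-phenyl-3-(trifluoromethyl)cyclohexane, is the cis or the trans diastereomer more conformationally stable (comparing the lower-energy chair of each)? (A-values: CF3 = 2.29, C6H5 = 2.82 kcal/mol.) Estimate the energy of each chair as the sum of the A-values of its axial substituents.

At 1,3 positions (parity same): cis → (e,e or a,a); trans → (a,e or e,a).
Best chair for cis: E = 0.00 kcal/mol; best chair for trans: E = 2.29 kcal/mol.
The cis isomer is lower by 2.29 kcal/mol.

cis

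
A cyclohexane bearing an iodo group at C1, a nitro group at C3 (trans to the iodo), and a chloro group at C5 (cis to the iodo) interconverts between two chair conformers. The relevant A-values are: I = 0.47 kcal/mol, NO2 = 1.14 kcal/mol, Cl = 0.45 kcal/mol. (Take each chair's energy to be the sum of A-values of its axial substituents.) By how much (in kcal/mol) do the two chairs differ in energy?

0.22 kcal/mol

Chair I (iodo axial, nitro equatorial, chloro axial): E = 0.92 kcal/mol.
Chair II (iodo equatorial, nitro axial, chloro equatorial): E = 1.14 kcal/mol.
ΔE = 1.14 − 0.92 = 0.22 kcal/mol; chair I is more stable.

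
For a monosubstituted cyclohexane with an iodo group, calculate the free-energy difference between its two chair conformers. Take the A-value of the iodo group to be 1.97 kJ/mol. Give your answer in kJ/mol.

1.97 kJ/mol

A monosubstituted cyclohexane has one chair with the iodo group axial (E = A = 1.97 kJ/mol) and one with it equatorial (E = 0).
ΔE = 1.97 − 0 = 1.97 kJ/mol.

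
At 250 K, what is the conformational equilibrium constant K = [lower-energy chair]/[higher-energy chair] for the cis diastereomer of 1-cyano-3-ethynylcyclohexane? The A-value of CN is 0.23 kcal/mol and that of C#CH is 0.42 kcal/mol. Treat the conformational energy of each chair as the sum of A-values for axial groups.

K ≈ 3.70

C1 and C3 have the same parity, so for the cis isomer the two substituents are e,e in one chair and a,a in the other.
Chair I (cyano axial, ethynyl axial): E = 0.65 kcal/mol; chair II (cyano equatorial, ethynyl equatorial): E = 0.00 kcal/mol.
ΔG = 0.65 kcal/mol between the two chairs.
K = exp(ΔG/RT) with R = 1.987×10⁻³ kcal mol⁻¹ K⁻¹ and T = 250 K gives K ≈ 3.7.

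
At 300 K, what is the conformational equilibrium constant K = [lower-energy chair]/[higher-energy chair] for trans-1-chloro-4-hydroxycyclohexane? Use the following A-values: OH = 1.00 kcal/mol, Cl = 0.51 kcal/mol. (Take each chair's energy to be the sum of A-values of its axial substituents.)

K ≈ 12.6

C1 and C4 have opposite parity, so for the trans isomer the two substituents are e,e in one chair and a,a in the other.
Chair I (hydroxyl axial, chloro axial): E = 1.51 kcal/mol; chair II (hydroxyl equatorial, chloro equatorial): E = 0.00 kcal/mol.
ΔG = 1.51 kcal/mol between the two chairs.
K = exp(ΔG/RT) with R = 1.987×10⁻³ kcal mol⁻¹ K⁻¹ and T = 300 K gives K ≈ 12.6.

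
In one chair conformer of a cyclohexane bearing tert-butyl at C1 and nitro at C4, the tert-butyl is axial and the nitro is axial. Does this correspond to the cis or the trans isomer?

trans

C1 and C4 have opposite parity, so their axial bonds point in opposite directions.
With opposite-parity carbons, two substituents on the same face are one axial and one equatorial; opposite faces give both axial or both equatorial.
Here the groups are axial/axial → opposite face → trans.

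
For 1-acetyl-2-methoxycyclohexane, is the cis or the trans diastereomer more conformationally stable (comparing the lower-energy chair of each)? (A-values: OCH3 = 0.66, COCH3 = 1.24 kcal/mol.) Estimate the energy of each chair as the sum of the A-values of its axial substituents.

At 1,2 positions (parity opposite): cis → (a,e or e,a); trans → (e,e or a,a).
Best chair for cis: E = 0.66 kcal/mol; best chair for trans: E = 0.00 kcal/mol.
The trans isomer is lower by 0.66 kcal/mol.

trans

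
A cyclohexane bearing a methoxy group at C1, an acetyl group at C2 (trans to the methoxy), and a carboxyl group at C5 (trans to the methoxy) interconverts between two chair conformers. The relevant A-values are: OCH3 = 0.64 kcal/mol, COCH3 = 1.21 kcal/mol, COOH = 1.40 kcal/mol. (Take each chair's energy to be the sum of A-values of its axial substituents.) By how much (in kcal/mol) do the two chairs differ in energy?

0.45 kcal/mol

Chair I (methoxy axial, acetyl axial, carboxyl equatorial): E = 1.85 kcal/mol.
Chair II (methoxy equatorial, acetyl equatorial, carboxyl axial): E = 1.40 kcal/mol.
ΔE = 1.85 − 1.40 = 0.45 kcal/mol; chair II is more stable.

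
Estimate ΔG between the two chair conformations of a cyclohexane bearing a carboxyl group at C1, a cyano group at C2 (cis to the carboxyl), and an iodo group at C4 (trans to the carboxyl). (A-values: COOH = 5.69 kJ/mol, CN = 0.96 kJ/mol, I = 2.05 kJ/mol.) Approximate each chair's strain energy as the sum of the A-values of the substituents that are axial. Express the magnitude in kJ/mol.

Chair I (carboxyl axial, cyano equatorial, iodo axial): E = 7.74 kJ/mol.
Chair II (carboxyl equatorial, cyano axial, iodo equatorial): E = 0.96 kJ/mol.
ΔE = 7.74 − 0.96 = 6.78 kJ/mol; chair II is more stable.

6.78 kJ/mol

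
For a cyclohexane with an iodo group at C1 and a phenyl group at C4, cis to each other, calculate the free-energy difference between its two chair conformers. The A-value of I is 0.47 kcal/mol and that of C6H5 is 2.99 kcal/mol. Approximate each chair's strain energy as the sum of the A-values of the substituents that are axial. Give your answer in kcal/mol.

2.52 kcal/mol

C1 and C4 have opposite parity, so for the cis isomer the two substituents are one axial and one equatorial in each chair.
Chair I (iodo axial, phenyl equatorial): E = 0.47 kcal/mol.
Chair II (iodo equatorial, phenyl axial): E = 2.99 kcal/mol.
ΔE = 2.99 − 0.47 = 2.52 kcal/mol; chair I is more stable.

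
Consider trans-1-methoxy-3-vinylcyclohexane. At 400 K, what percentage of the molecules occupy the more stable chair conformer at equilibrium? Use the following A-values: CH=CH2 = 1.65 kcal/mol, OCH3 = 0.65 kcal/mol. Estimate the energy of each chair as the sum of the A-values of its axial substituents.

C1 and C3 have the same parity, so for the trans isomer the two substituents are one axial and one equatorial in each chair.
Chair I (vinyl axial, methoxy equatorial): E = 1.65 kcal/mol; chair II (vinyl equatorial, methoxy axial): E = 0.65 kcal/mol.
ΔG = 1.00 kcal/mol between the two chairs.
K = exp(ΔG/RT) with R = 1.987×10⁻³ kcal mol⁻¹ K⁻¹ and T = 400 K gives K ≈ 3.52.
Fraction in the lower-energy chair = K/(K+1) = 77.9%.

77.9%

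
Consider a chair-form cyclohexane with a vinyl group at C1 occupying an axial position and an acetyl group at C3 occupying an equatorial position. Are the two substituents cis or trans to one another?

trans

C1 and C3 have the same parity, so their axial bonds point in the same direction.
With same-parity carbons, two substituents on the same face are both axial or both equatorial; opposite faces give one of each.
Here the groups are axial/equatorial → opposite face → trans.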